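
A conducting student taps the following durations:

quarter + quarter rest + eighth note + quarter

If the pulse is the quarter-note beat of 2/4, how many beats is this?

3.5

One quarter-note beat = 2 eighth notes.
Express everything in eighth notes: quarter = 2; quarter rest = 2; eighth note = 1; quarter = 2.
Sum: 2 + 2 + 1 + 2 = 7.
7 ÷ 2 = 3.5 beats.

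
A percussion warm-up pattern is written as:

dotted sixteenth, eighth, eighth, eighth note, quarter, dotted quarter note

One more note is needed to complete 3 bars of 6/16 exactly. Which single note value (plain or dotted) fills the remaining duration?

3 bars of 6/16 = 36 thirty-second notes.
Convert each value to thirty-second notes: dotted sixteenth = 3; eighth = 4; eighth = 4; eighth note = 4; quarter = 8; dotted quarter note = 12.
Sum: 3 + 4 + 4 + 4 + 8 + 12 = 35.
Remaining: 36 − 35 = 1 thirty-second note, which is a thirty-second note.

thirty-second note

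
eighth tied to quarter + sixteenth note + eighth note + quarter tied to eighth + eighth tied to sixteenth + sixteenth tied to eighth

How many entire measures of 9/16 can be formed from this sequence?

2

One bar of 9/16 = 9 sixteenth notes.
Express everything in sixteenth notes: eighth tied to quarter (eighth + quarter) = 6; sixteenth note = 1; eighth note = 2; quarter tied to eighth (quarter + eighth) = 6; eighth tied to sixteenth (eighth + sixteenth) = 3; sixteenth tied to eighth (sixteenth + eighth) = 3.
Altogether 6 + 1 + 2 + 6 + 3 + 3 = 21.
21 ÷ 9 = 2 complete bars with 3 left over.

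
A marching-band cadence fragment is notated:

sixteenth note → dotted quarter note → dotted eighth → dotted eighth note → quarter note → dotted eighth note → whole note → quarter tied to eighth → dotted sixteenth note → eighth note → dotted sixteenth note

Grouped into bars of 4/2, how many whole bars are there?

1

One bar of 4/2 = 64 thirty-second notes.
Express everything in thirty-second notes: sixteenth note = 2; dotted quarter note = 12; dotted eighth = 6; dotted eighth note = 6; quarter note = 8; dotted eighth note = 6; whole note = 32; quarter tied to eighth (quarter + eighth) = 12; dotted sixteenth note = 3; eighth note = 4; dotted sixteenth note = 3.
Sum: 2 + 12 + 6 + 6 + 8 + 6 + 32 + 12 + 3 + 4 + 3 = 94.
94 ÷ 64 = 1 complete bar with 30 left over.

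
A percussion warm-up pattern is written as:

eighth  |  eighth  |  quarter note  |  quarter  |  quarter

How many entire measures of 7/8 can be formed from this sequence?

One bar of 7/8 = 7 eighth notes.
Working in eighth notes: eighth = 1; eighth = 1; quarter note = 2; quarter = 2; quarter = 2.
Adding: 1 + 1 + 2 + 2 + 2 = 8.
8 ÷ 7 = 1 complete bar with 1 left over.

1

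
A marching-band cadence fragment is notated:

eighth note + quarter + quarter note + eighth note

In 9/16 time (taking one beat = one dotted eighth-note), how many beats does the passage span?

4

One dotted eighth-note beat = 3 sixteenth notes.
In sixteenth notes: eighth note = 2; quarter = 4; quarter note = 4; eighth note = 2.
Altogether 2 + 4 + 4 + 2 = 12.
12 ÷ 3 = 4 beats.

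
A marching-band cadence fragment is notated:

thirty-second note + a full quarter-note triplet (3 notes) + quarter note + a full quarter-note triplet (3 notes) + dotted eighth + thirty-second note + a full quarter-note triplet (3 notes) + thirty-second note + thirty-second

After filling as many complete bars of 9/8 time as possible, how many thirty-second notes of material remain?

One bar of 9/8 = 36 thirty-second notes.
In thirty-second notes: thirty-second note = 1; a full quarter-note triplet (3 notes) (three triplet quarters span one half) = 16; quarter note = 8; a full quarter-note triplet (3 notes) (three triplet quarters span one half) = 16; dotted eighth = 6; thirty-second note = 1; a full quarter-note triplet (3 notes) (three triplet quarters span one half) = 16; thirty-second note = 1; thirty-second = 1.
Total: 1 + 16 + 8 + 16 + 6 + 1 + 16 + 1 + 1 = 66.
66 ÷ 36 = 1 complete bar with 30 thirty-second notes remaining.

30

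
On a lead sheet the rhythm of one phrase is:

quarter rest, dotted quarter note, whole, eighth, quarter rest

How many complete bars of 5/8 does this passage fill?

3

One bar of 5/8 = 5 eighth notes.
In eighth notes: quarter rest = 2; dotted quarter note = 3; whole = 8; eighth = 1; quarter rest = 2.
Sum: 2 + 3 + 8 + 1 + 2 = 16.
16 ÷ 5 = 3 complete bars with 1 left over.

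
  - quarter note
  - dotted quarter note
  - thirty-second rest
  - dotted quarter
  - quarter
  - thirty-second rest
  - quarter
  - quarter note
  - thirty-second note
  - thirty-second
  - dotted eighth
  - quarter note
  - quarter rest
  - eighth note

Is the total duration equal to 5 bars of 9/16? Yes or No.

No

One bar of 9/16 = 18 thirty-second notes, so 5 bars = 90.
Express everything in thirty-second notes: quarter note = 8; dotted quarter note = 12; thirty-second rest = 1; dotted quarter = 12; quarter = 8; thirty-second rest = 1; quarter = 8; quarter note = 8; thirty-second note = 1; thirty-second = 1; dotted eighth = 6; quarter note = 8; quarter rest = 8; eighth note = 4.
Sum: 8 + 12 + 1 + 12 + 8 + 1 + 8 + 8 + 1 + 1 + 6 + 8 + 8 + 4 = 86.
86 falls short of 90, so the answer is No.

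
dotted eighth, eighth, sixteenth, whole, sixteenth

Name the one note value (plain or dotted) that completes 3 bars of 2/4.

sixteenth note

3 bars of 2/4 = 24 sixteenth notes.
Working in sixteenth notes: dotted eighth = 3; eighth = 2; sixteenth = 1; whole = 16; sixteenth = 1.
Total: 3 + 2 + 1 + 16 + 1 = 23.
Remaining: 24 − 23 = 1 sixteenth note, which is a sixteenth note.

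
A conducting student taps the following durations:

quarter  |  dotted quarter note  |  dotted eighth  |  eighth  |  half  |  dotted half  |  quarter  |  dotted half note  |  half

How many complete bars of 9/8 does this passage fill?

One bar of 9/8 = 18 sixteenth notes.
Working in sixteenth notes: quarter = 4; dotted quarter note = 6; dotted eighth = 3; eighth = 2; half = 8; dotted half = 12; quarter = 4; dotted half note = 12; half = 8.
Adding: 4 + 6 + 3 + 2 + 8 + 12 + 4 + 12 + 8 = 59.
59 ÷ 18 = 3 complete bars with 5 left over.

3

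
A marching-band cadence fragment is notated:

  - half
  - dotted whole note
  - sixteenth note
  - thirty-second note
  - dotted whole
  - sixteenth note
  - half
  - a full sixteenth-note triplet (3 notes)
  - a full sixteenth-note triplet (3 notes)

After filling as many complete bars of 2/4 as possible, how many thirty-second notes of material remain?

One bar of 2/4 = 16 thirty-second notes.
Convert each value to thirty-second notes: half = 16; dotted whole note = 48; sixteenth note = 2; thirty-second note = 1; dotted whole = 48; sixteenth note = 2; half = 16; a full sixteenth-note triplet (3 notes) (three triplet sixteenths span one eighth) = 4; a full sixteenth-note triplet (3 notes) (three triplet sixteenths span one eighth) = 4.
Altogether 16 + 48 + 2 + 1 + 48 + 2 + 16 + 4 + 4 = 141.
141 ÷ 16 = 8 complete bars with 13 thirty-second notes remaining.

13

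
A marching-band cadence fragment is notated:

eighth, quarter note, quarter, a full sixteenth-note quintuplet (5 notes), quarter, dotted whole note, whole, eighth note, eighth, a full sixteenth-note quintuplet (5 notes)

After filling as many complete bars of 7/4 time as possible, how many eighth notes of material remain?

5

One bar of 7/4 = 14 eighth notes.
Express everything in eighth notes: eighth = 1; quarter note = 2; quarter = 2; a full sixteenth-note quintuplet (5 notes) (five quintuplet sixteenths span one quarter) = 2; quarter = 2; dotted whole note = 12; whole = 8; eighth note = 1; eighth = 1; a full sixteenth-note quintuplet (5 notes) (five quintuplet sixteenths span one quarter) = 2.
Altogether 1 + 2 + 2 + 2 + 2 + 12 + 8 + 1 + 1 + 2 = 33.
33 ÷ 14 = 2 complete bars with 5 eighth notes remaining.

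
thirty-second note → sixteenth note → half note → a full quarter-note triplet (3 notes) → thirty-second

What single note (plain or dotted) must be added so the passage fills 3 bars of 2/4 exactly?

dotted quarter note

3 bars of 2/4 = 48 thirty-second notes.
Each duration in thirty-second notes: thirty-second note = 1; sixteenth note = 2; half note = 16; a full quarter-note triplet (3 notes) (three triplet quarters span one half) = 16; thirty-second = 1.
Sum: 1 + 2 + 16 + 16 + 1 = 36.
Remaining: 48 − 36 = 12 thirty-second notes, which is a dotted quarter note.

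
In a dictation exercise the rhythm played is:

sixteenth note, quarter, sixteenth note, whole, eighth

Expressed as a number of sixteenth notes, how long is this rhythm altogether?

Convert each value to sixteenth notes: sixteenth note = 1; quarter = 4; sixteenth note = 1; whole = 16; eighth = 2.
Adding: 1 + 4 + 1 + 16 + 2 = 24 sixteenth notes.

24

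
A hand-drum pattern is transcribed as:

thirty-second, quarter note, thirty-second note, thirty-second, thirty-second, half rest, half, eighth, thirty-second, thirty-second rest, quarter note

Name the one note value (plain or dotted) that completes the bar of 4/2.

The bar of 4/2 = 64 thirty-second notes.
Each duration in thirty-second notes: thirty-second = 1; quarter note = 8; thirty-second note = 1; thirty-second = 1; thirty-second = 1; half rest = 16; half = 16; eighth = 4; thirty-second = 1; thirty-second rest = 1; quarter note = 8.
Total: 1 + 8 + 1 + 1 + 1 + 16 + 16 + 4 + 1 + 1 + 8 = 58.
Remaining: 64 − 58 = 6 thirty-second notes, which is a dotted eighth note.

dotted eighth note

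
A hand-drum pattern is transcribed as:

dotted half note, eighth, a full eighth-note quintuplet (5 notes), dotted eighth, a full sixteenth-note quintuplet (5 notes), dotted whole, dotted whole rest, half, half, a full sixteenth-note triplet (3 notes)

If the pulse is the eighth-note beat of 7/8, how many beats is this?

47.5

One eighth-note beat = 2 sixteenth notes.
Working in sixteenth notes: dotted half note = 12; eighth = 2; a full eighth-note quintuplet (5 notes) (five quintuplet eighths span one half) = 8; dotted eighth = 3; a full sixteenth-note quintuplet (5 notes) (five quintuplet sixteenths span one quarter) = 4; dotted whole = 24; dotted whole rest = 24; half = 8; half = 8; a full sixteenth-note triplet (3 notes) (three triplet sixteenths span one eighth) = 2.
Adding: 12 + 2 + 8 + 3 + 4 + 24 + 24 + 8 + 8 + 2 = 95.
95 ÷ 2 = 47.5 beats.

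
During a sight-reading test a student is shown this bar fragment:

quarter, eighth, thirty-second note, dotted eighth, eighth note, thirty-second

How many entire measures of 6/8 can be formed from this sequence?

1

One bar of 6/8 = 24 thirty-second notes.
Express everything in thirty-second notes: quarter = 8; eighth = 4; thirty-second note = 1; dotted eighth = 6; eighth note = 4; thirty-second = 1.
Sum: 8 + 4 + 1 + 6 + 4 + 1 = 24.
24 ÷ 24 = 1 complete bar with 0 left over.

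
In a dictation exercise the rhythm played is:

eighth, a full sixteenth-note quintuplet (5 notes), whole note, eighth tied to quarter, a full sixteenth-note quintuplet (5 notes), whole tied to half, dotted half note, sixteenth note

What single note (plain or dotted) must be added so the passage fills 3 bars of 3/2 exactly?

dotted eighth note

3 bars of 3/2 = 72 sixteenth notes.
In sixteenth notes: eighth = 2; a full sixteenth-note quintuplet (5 notes) (five quintuplet sixteenths span one quarter) = 4; whole note = 16; eighth tied to quarter (eighth + quarter) = 6; a full sixteenth-note quintuplet (5 notes) (five quintuplet sixteenths span one quarter) = 4; whole tied to half (whole + half) = 24; dotted half note = 12; sixteenth note = 1.
Altogether 2 + 4 + 16 + 6 + 4 + 24 + 12 + 1 = 69.
Remaining: 72 − 69 = 3 sixteenth notes, which is a dotted eighth note.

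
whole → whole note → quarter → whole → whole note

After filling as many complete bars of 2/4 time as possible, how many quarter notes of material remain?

One bar of 2/4 = 2 quarter notes.
Each duration in quarter notes: whole = 4; whole note = 4; quarter = 1; whole = 4; whole note = 4.
Altogether 4 + 4 + 1 + 4 + 4 = 17.
17 ÷ 2 = 8 complete bars with 1 quarter note remaining.

1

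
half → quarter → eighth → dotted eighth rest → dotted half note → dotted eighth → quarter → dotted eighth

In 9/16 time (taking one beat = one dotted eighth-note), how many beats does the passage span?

One dotted eighth-note beat = 3 sixteenth notes.
Convert each value to sixteenth notes: half = 8; quarter = 4; eighth = 2; dotted eighth rest = 3; dotted half note = 12; dotted eighth = 3; quarter = 4; dotted eighth = 3.
Sum: 8 + 4 + 2 + 3 + 12 + 3 + 4 + 3 = 39.
39 ÷ 3 = 13 beats.

13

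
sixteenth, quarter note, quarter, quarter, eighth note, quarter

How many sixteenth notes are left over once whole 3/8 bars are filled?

1

One bar of 3/8 = 6 sixteenth notes.
Express everything in sixteenth notes: sixteenth = 1; quarter note = 4; quarter = 4; quarter = 4; eighth note = 2; quarter = 4.
Adding: 1 + 4 + 4 + 4 + 2 + 4 = 19.
19 ÷ 6 = 3 complete bars with 1 sixteenth note remaining.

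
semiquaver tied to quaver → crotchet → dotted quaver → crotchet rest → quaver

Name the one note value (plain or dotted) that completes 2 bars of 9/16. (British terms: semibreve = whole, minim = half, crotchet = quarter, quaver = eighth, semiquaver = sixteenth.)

2 bars of 9/16 = 18 sixteenth notes.
Express everything in sixteenth notes: semiquaver tied to quaver (semiquaver + quaver) = 3; crotchet = 4; dotted quaver = 3; crotchet rest = 4; quaver = 2.
Sum: 3 + 4 + 3 + 4 + 2 = 16.
Remaining: 18 − 16 = 2 sixteenth notes, which is a eighth note.

eighth note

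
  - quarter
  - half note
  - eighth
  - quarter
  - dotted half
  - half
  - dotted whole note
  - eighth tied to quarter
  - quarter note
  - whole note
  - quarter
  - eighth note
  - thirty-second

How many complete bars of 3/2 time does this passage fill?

One bar of 3/2 = 48 thirty-second notes.
Working in thirty-second notes: quarter = 8; half note = 16; eighth = 4; quarter = 8; dotted half = 24; half = 16; dotted whole note = 48; eighth tied to quarter (eighth + quarter) = 12; quarter note = 8; whole note = 32; quarter = 8; eighth note = 4; thirty-second = 1.
Adding: 8 + 16 + 4 + 8 + 24 + 16 + 48 + 12 + 8 + 32 + 8 + 4 + 1 = 189.
189 ÷ 48 = 3 complete bars with 45 left over.

3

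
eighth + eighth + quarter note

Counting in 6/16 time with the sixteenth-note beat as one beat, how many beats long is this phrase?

8

One sixteenth-note beat = 2 thirty-second notes.
Convert each value to thirty-second notes: eighth = 4; eighth = 4; quarter note = 8.
Adding: 4 + 4 + 8 = 16.
16 ÷ 2 = 8 beats.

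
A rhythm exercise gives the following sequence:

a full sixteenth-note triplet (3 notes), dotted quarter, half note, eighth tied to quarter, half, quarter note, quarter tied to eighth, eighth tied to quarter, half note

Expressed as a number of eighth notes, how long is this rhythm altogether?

27

In eighth notes: a full sixteenth-note triplet (3 notes) (three triplet sixteenths span one eighth) = 1; dotted quarter = 3; half note = 4; eighth tied to quarter (eighth + quarter) = 3; half = 4; quarter note = 2; quarter tied to eighth (quarter + eighth) = 3; eighth tied to quarter (eighth + quarter) = 3; half note = 4.
Altogether 1 + 3 + 4 + 3 + 4 + 2 + 3 + 3 + 4 = 27 eighth notes.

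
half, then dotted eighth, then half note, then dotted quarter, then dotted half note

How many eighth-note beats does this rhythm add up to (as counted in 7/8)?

18.5

One eighth-note beat = 2 sixteenth notes.
Each duration in sixteenth notes: half = 8; dotted eighth = 3; half note = 8; dotted quarter = 6; dotted half note = 12.
Adding: 8 + 3 + 8 + 6 + 12 = 37.
37 ÷ 2 = 18.5 beats.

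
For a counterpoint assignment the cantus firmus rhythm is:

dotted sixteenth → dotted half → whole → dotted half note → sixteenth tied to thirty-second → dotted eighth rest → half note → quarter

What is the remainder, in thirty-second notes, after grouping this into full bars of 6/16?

8

One bar of 6/16 = 12 thirty-second notes.
Express everything in thirty-second notes: dotted sixteenth = 3; dotted half = 24; whole = 32; dotted half note = 24; sixteenth tied to thirty-second (sixteenth + thirty-second) = 3; dotted eighth rest = 6; half note = 16; quarter = 8.
Sum: 3 + 24 + 32 + 24 + 3 + 6 + 16 + 8 = 116.
116 ÷ 12 = 9 complete bars with 8 thirty-second notes remaining.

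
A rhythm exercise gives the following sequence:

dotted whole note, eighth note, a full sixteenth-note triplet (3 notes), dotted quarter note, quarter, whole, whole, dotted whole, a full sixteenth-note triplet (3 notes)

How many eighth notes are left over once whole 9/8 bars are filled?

One bar of 9/8 = 9 eighth notes.
Each duration in eighth notes: dotted whole note = 12; eighth note = 1; a full sixteenth-note triplet (3 notes) (three triplet sixteenths span one eighth) = 1; dotted quarter note = 3; quarter = 2; whole = 8; whole = 8; dotted whole = 12; a full sixteenth-note triplet (3 notes) (three triplet sixteenths span one eighth) = 1.
Total: 12 + 1 + 1 + 3 + 2 + 8 + 8 + 12 + 1 = 48.
48 ÷ 9 = 5 complete bars with 3 eighth notes remaining.

3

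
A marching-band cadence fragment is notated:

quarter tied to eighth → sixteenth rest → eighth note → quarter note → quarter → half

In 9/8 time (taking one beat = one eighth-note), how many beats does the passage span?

12.5

One eighth-note beat = 2 sixteenth notes.
Each duration in sixteenth notes: quarter tied to eighth (quarter + eighth) = 6; sixteenth rest = 1; eighth note = 2; quarter note = 4; quarter = 4; half = 8.
Adding: 6 + 1 + 2 + 4 + 4 + 8 = 25.
25 ÷ 2 = 12.5 beats.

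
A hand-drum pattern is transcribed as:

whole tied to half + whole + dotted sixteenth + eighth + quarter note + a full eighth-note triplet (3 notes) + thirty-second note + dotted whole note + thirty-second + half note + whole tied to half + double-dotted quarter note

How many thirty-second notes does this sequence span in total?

231

Convert each value to thirty-second notes: whole tied to half (whole + half) = 48; whole = 32; dotted sixteenth = 3; eighth = 4; quarter note = 8; a full eighth-note triplet (3 notes) (three triplet eighths span one quarter) = 8; thirty-second note = 1; dotted whole note = 48; thirty-second = 1; half note = 16; whole tied to half (whole + half) = 48; double-dotted quarter note = 14.
Altogether 48 + 32 + 3 + 4 + 8 + 8 + 1 + 48 + 1 + 16 + 48 + 14 = 231 thirty-second notes.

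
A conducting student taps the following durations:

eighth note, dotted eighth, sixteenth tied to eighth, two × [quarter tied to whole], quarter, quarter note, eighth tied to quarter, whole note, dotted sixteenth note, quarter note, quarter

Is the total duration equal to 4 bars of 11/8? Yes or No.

No

One bar of 11/8 = 44 thirty-second notes, so 4 bars = 176.
Each duration in thirty-second notes: eighth note = 4; dotted eighth = 6; sixteenth tied to eighth (sixteenth + eighth) = 6; quarter tied to whole (quarter + whole) = 40; quarter tied to whole (quarter + whole) = 40; quarter = 8; quarter note = 8; eighth tied to quarter (eighth + quarter) = 12; whole note = 32; dotted sixteenth note = 3; quarter note = 8; quarter = 8.
Sum: 4 + 6 + 6 + 40 + 40 + 8 + 8 + 12 + 32 + 3 + 8 + 8 = 175.
175 falls short of 176, so the answer is No.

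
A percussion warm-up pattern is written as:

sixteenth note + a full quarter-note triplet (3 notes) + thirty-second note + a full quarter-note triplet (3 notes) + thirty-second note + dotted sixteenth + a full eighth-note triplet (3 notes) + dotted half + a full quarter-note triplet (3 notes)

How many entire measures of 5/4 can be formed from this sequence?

2

One bar of 5/4 = 40 thirty-second notes.
Working in thirty-second notes: sixteenth note = 2; a full quarter-note triplet (3 notes) (three triplet quarters span one half) = 16; thirty-second note = 1; a full quarter-note triplet (3 notes) (three triplet quarters span one half) = 16; thirty-second note = 1; dotted sixteenth = 3; a full eighth-note triplet (3 notes) (three triplet eighths span one quarter) = 8; dotted half = 24; a full quarter-note triplet (3 notes) (three triplet quarters span one half) = 16.
Altogether 2 + 16 + 1 + 16 + 1 + 3 + 8 + 24 + 16 = 87.
87 ÷ 40 = 2 complete bars with 7 left over.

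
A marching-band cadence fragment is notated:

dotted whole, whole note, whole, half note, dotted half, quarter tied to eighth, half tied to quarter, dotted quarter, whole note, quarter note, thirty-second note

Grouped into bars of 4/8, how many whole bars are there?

15

One bar of 4/8 = 16 thirty-second notes.
Express everything in thirty-second notes: dotted whole = 48; whole note = 32; whole = 32; half note = 16; dotted half = 24; quarter tied to eighth (quarter + eighth) = 12; half tied to quarter (half + quarter) = 24; dotted quarter = 12; whole note = 32; quarter note = 8; thirty-second note = 1.
Total: 48 + 32 + 32 + 16 + 24 + 12 + 24 + 12 + 32 + 8 + 1 = 241.
241 ÷ 16 = 15 complete bars with 1 left over.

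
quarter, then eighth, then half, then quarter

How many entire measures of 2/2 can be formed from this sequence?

One bar of 2/2 = 8 eighth notes.
Each duration in eighth notes: quarter = 2; eighth = 1; half = 4; quarter = 2.
Altogether 2 + 1 + 4 + 2 = 9.
9 ÷ 8 = 1 complete bar with 1 left over.

1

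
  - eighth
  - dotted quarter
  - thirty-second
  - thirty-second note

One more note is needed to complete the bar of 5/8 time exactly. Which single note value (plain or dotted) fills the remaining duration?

The bar of 5/8 = 20 thirty-second notes.
Each duration in thirty-second notes: eighth = 4; dotted quarter = 12; thirty-second = 1; thirty-second note = 1.
Altogether 4 + 12 + 1 + 1 = 18.
Remaining: 20 − 18 = 2 thirty-second notes, which is a sixteenth note.

sixteenth note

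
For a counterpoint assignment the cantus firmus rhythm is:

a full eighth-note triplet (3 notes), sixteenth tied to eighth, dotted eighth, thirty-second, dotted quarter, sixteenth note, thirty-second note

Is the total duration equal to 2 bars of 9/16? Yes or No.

One bar of 9/16 = 18 thirty-second notes, so 2 bars = 36.
Each duration in thirty-second notes: a full eighth-note triplet (3 notes) (three triplet eighths span one quarter) = 8; sixteenth tied to eighth (sixteenth + eighth) = 6; dotted eighth = 6; thirty-second = 1; dotted quarter = 12; sixteenth note = 2; thirty-second note = 1.
Altogether 8 + 6 + 6 + 1 + 12 + 2 + 1 = 36.
36 equals 36, so the answer is Yes.

Yes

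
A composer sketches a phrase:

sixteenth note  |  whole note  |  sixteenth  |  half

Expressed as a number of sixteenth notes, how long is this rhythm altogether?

Convert each value to sixteenth notes: sixteenth note = 1; whole note = 16; sixteenth = 1; half = 8.
Altogether 1 + 16 + 1 + 8 = 26 sixteenth notes.

26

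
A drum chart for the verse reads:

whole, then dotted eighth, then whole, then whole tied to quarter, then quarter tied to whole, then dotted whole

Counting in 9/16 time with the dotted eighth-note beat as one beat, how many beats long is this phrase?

33

One dotted eighth-note beat = 3 sixteenth notes.
Convert each value to sixteenth notes: whole = 16; dotted eighth = 3; whole = 16; whole tied to quarter (whole + quarter) = 20; quarter tied to whole (quarter + whole) = 20; dotted whole = 24.
Total: 16 + 3 + 16 + 20 + 20 + 24 = 99.
99 ÷ 3 = 33 beats.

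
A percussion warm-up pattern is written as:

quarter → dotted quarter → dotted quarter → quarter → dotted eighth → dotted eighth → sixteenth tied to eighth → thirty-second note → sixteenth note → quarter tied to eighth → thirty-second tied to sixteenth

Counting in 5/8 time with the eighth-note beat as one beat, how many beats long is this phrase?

One eighth-note beat = 4 thirty-second notes.
Working in thirty-second notes: quarter = 8; dotted quarter = 12; dotted quarter = 12; quarter = 8; dotted eighth = 6; dotted eighth = 6; sixteenth tied to eighth (sixteenth + eighth) = 6; thirty-second note = 1; sixteenth note = 2; quarter tied to eighth (quarter + eighth) = 12; thirty-second tied to sixteenth (thirty-second + sixteenth) = 3.
Altogether 8 + 12 + 12 + 8 + 6 + 6 + 6 + 1 + 2 + 12 + 3 = 76.
76 ÷ 4 = 19 beats.

19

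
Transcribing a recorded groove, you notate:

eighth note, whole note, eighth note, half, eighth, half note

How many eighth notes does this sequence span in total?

19

Express everything in eighth notes: eighth note = 1; whole note = 8; eighth note = 1; half = 4; eighth = 1; half note = 4.
Altogether 1 + 8 + 1 + 4 + 1 + 4 = 19 eighth notes.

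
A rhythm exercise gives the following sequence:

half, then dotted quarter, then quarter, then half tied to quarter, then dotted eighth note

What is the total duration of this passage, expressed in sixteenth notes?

Express everything in sixteenth notes: half = 8; dotted quarter = 6; quarter = 4; half tied to quarter (half + quarter) = 12; dotted eighth note = 3.
Sum: 8 + 6 + 4 + 12 + 3 = 33 sixteenth notes.

33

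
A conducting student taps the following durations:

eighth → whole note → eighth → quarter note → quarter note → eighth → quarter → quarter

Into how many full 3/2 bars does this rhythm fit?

One bar of 3/2 = 12 eighth notes.
Each duration in eighth notes: eighth = 1; whole note = 8; eighth = 1; quarter note = 2; quarter note = 2; eighth = 1; quarter = 2; quarter = 2.
Altogether 1 + 8 + 1 + 2 + 2 + 1 + 2 + 2 = 19.
19 ÷ 12 = 1 complete bar with 7 left over.

1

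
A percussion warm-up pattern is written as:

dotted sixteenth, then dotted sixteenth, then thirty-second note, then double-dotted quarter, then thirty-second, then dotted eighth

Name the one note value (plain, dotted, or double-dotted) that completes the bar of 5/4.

dotted quarter note

The bar of 5/4 = 40 thirty-second notes.
Express everything in thirty-second notes: dotted sixteenth = 3; dotted sixteenth = 3; thirty-second note = 1; double-dotted quarter = 14; thirty-second = 1; dotted eighth = 6.
Total: 3 + 3 + 1 + 14 + 1 + 6 = 28.
Remaining: 40 − 28 = 12 thirty-second notes, which is a dotted quarter note.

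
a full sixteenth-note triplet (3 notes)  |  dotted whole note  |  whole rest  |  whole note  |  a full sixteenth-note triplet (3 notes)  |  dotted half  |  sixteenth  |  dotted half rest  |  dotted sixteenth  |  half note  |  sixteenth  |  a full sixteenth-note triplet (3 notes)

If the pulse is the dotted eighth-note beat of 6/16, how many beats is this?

One dotted eighth-note beat = 6 thirty-second notes.
In thirty-second notes: a full sixteenth-note triplet (3 notes) (three triplet sixteenths span one eighth) = 4; dotted whole note = 48; whole rest = 32; whole note = 32; a full sixteenth-note triplet (3 notes) (three triplet sixteenths span one eighth) = 4; dotted half = 24; sixteenth = 2; dotted half rest = 24; dotted sixteenth = 3; half note = 16; sixteenth = 2; a full sixteenth-note triplet (3 notes) (three triplet sixteenths span one eighth) = 4.
Altogether 4 + 48 + 32 + 32 + 4 + 24 + 2 + 24 + 3 + 16 + 2 + 4 = 195.
195 ÷ 6 = 32.5 beats.

32.5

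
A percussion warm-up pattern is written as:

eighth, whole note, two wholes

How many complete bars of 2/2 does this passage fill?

3

One bar of 2/2 = 8 eighth notes.
Convert each value to eighth notes: eighth = 1; whole note = 8; whole = 8; whole = 8.
Sum: 1 + 8 + 8 + 8 = 25.
25 ÷ 8 = 3 complete bars with 1 left over.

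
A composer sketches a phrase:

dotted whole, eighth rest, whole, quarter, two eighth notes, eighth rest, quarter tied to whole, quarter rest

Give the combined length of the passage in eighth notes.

Express everything in eighth notes: dotted whole = 12; eighth rest = 1; whole = 8; quarter = 2; eighth note = 1; eighth note = 1; eighth rest = 1; quarter tied to whole (quarter + whole) = 10; quarter rest = 2.
Altogether 12 + 1 + 8 + 2 + 1 + 1 + 1 + 10 + 2 = 38 eighth notes.

38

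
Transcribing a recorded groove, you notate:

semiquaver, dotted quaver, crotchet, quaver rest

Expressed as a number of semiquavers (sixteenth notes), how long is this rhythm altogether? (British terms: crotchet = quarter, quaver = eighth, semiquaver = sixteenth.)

10

Working in sixteenth notes: semiquaver = 1; dotted quaver = 3; crotchet = 4; quaver rest = 2.
Altogether 1 + 3 + 4 + 2 = 10 sixteenth notes.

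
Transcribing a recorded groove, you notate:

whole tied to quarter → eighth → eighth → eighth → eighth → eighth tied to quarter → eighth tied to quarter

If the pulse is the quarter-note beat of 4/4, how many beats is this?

10

One quarter-note beat = 2 eighth notes.
In eighth notes: whole tied to quarter (whole + quarter) = 10; eighth = 1; eighth = 1; eighth = 1; eighth = 1; eighth tied to quarter (eighth + quarter) = 3; eighth tied to quarter (eighth + quarter) = 3.
Altogether 10 + 1 + 1 + 1 + 1 + 3 + 3 = 20.
20 ÷ 2 = 10 beats.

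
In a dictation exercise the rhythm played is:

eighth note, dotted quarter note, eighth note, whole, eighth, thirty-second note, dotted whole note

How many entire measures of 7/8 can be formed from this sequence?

One bar of 7/8 = 28 thirty-second notes.
In thirty-second notes: eighth note = 4; dotted quarter note = 12; eighth note = 4; whole = 32; eighth = 4; thirty-second note = 1; dotted whole note = 48.
Sum: 4 + 12 + 4 + 32 + 4 + 1 + 48 = 105.
105 ÷ 28 = 3 complete bars with 21 left over.

3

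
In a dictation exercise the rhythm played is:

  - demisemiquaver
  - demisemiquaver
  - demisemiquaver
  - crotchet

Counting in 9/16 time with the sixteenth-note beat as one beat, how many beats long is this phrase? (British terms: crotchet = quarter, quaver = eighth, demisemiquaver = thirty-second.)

5.5

One sixteenth-note beat = 2 thirty-second notes.
In thirty-second notes: demisemiquaver = 1; demisemiquaver = 1; demisemiquaver = 1; crotchet = 8.
Sum: 1 + 1 + 1 + 8 = 11.
11 ÷ 2 = 5.5 beats.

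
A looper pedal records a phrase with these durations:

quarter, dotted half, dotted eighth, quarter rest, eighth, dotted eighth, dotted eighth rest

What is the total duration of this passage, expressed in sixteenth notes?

Each duration in sixteenth notes: quarter = 4; dotted half = 12; dotted eighth = 3; quarter rest = 4; eighth = 2; dotted eighth = 3; dotted eighth rest = 3.
Total: 4 + 12 + 3 + 4 + 2 + 3 + 3 = 31 sixteenth notes.

31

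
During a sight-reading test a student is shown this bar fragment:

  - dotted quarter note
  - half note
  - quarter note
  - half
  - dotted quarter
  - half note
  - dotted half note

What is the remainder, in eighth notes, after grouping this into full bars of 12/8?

One bar of 12/8 = 12 eighth notes.
Each duration in eighth notes: dotted quarter note = 3; half note = 4; quarter note = 2; half = 4; dotted quarter = 3; half note = 4; dotted half note = 6.
Altogether 3 + 4 + 2 + 4 + 3 + 4 + 6 = 26.
26 ÷ 12 = 2 complete bars with 2 eighth notes remaining.

2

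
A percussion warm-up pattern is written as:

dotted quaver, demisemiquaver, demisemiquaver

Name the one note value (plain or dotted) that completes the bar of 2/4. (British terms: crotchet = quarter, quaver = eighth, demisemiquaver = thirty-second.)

The bar of 2/4 = 16 thirty-second notes.
Working in thirty-second notes: dotted quaver = 6; demisemiquaver = 1; demisemiquaver = 1.
Adding: 6 + 1 + 1 = 8.
Remaining: 16 − 8 = 8 thirty-second notes, which is a quarter note.

quarter note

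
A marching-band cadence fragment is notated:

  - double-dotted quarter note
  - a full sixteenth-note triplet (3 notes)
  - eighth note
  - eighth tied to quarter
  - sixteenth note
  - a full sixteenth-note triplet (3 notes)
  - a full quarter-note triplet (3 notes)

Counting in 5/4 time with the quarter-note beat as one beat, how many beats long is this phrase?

7

One quarter-note beat = 4 sixteenth notes.
Convert each value to sixteenth notes: double-dotted quarter note = 7; a full sixteenth-note triplet (3 notes) (three triplet sixteenths span one eighth) = 2; eighth note = 2; eighth tied to quarter (eighth + quarter) = 6; sixteenth note = 1; a full sixteenth-note triplet (3 notes) (three triplet sixteenths span one eighth) = 2; a full quarter-note triplet (3 notes) (three triplet quarters span one half) = 8.
Total: 7 + 2 + 2 + 6 + 1 + 2 + 8 = 28.
28 ÷ 4 = 7 beats.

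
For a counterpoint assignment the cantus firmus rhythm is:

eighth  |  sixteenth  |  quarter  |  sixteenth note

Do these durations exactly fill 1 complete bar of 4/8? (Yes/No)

One bar of 4/8 = 8 sixteenth notes.
Express everything in sixteenth notes: eighth = 2; sixteenth = 1; quarter = 4; sixteenth note = 1.
Sum: 2 + 1 + 4 + 1 = 8.
8 equals 8, so the answer is Yes.

Yes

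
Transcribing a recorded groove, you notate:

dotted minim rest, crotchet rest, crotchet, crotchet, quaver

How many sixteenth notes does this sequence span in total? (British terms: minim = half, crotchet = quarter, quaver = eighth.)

26

Convert each value to sixteenth notes: dotted minim rest = 12; crotchet rest = 4; crotchet = 4; crotchet = 4; quaver = 2.
Total: 12 + 4 + 4 + 4 + 2 = 26 sixteenth notes.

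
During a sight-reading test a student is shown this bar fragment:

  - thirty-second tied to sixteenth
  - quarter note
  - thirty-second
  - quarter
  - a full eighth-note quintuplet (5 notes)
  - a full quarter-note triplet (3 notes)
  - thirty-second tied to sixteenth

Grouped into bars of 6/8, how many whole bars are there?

2

One bar of 6/8 = 24 thirty-second notes.
Working in thirty-second notes: thirty-second tied to sixteenth (thirty-second + sixteenth) = 3; quarter note = 8; thirty-second = 1; quarter = 8; a full eighth-note quintuplet (5 notes) (five quintuplet eighths span one half) = 16; a full quarter-note triplet (3 notes) (three triplet quarters span one half) = 16; thirty-second tied to sixteenth (thirty-second + sixteenth) = 3.
Sum: 3 + 8 + 1 + 8 + 16 + 16 + 3 = 55.
55 ÷ 24 = 2 complete bars with 7 left over.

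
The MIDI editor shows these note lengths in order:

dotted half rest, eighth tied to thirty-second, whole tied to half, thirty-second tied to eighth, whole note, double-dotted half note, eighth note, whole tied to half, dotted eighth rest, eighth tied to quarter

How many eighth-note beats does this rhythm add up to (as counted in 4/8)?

One eighth-note beat = 4 thirty-second notes.
Working in thirty-second notes: dotted half rest = 24; eighth tied to thirty-second (eighth + thirty-second) = 5; whole tied to half (whole + half) = 48; thirty-second tied to eighth (thirty-second + eighth) = 5; whole note = 32; double-dotted half note = 28; eighth note = 4; whole tied to half (whole + half) = 48; dotted eighth rest = 6; eighth tied to quarter (eighth + quarter) = 12.
Altogether 24 + 5 + 48 + 5 + 32 + 28 + 4 + 48 + 6 + 12 = 212.
212 ÷ 4 = 53 beats.

53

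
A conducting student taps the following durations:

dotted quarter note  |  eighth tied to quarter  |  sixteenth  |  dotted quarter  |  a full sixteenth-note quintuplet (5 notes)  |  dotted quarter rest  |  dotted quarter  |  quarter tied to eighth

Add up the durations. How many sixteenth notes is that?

41

Working in sixteenth notes: dotted quarter note = 6; eighth tied to quarter (eighth + quarter) = 6; sixteenth = 1; dotted quarter = 6; a full sixteenth-note quintuplet (5 notes) (five quintuplet sixteenths span one quarter) = 4; dotted quarter rest = 6; dotted quarter = 6; quarter tied to eighth (quarter + eighth) = 6.
Altogether 6 + 6 + 1 + 6 + 4 + 6 + 6 + 6 = 41 sixteenth notes.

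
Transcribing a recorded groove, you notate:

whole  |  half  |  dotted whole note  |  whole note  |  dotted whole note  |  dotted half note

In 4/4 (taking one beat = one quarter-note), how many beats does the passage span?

One quarter-note beat = 2 eighth notes.
Convert each value to eighth notes: whole = 8; half = 4; dotted whole note = 12; whole note = 8; dotted whole note = 12; dotted half note = 6.
Adding: 8 + 4 + 12 + 8 + 12 + 6 = 50.
50 ÷ 2 = 25 beats.

25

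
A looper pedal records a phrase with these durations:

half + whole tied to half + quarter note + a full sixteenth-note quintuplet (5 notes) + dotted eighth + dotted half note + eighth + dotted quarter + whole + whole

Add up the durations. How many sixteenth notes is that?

95

Express everything in sixteenth notes: half = 8; whole tied to half (whole + half) = 24; quarter note = 4; a full sixteenth-note quintuplet (5 notes) (five quintuplet sixteenths span one quarter) = 4; dotted eighth = 3; dotted half note = 12; eighth = 2; dotted quarter = 6; whole = 16; whole = 16.
Sum: 8 + 24 + 4 + 4 + 3 + 12 + 2 + 6 + 16 + 16 = 95 sixteenth notes.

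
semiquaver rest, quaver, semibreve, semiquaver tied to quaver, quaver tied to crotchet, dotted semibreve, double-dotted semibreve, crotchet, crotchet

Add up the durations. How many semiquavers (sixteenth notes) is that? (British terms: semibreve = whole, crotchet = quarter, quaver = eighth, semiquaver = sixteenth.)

Convert each value to sixteenth notes: semiquaver rest = 1; quaver = 2; semibreve = 16; semiquaver tied to quaver (semiquaver + quaver) = 3; quaver tied to crotchet (quaver + crotchet) = 6; dotted semibreve = 24; double-dotted semibreve = 28; crotchet = 4; crotchet = 4.
Altogether 1 + 2 + 16 + 3 + 6 + 24 + 28 + 4 + 4 = 88 sixteenth notes.

88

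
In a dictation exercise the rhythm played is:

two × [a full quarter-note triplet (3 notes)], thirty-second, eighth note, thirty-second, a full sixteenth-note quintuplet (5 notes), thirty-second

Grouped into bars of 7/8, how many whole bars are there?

1

One bar of 7/8 = 28 thirty-second notes.
In thirty-second notes: a full quarter-note triplet (3 notes) (three triplet quarters span one half) = 16; a full quarter-note triplet (3 notes) (three triplet quarters span one half) = 16; thirty-second = 1; eighth note = 4; thirty-second = 1; a full sixteenth-note quintuplet (5 notes) (five quintuplet sixteenths span one quarter) = 8; thirty-second = 1.
Adding: 16 + 16 + 1 + 4 + 1 + 8 + 1 = 47.
47 ÷ 28 = 1 complete bar with 19 left over.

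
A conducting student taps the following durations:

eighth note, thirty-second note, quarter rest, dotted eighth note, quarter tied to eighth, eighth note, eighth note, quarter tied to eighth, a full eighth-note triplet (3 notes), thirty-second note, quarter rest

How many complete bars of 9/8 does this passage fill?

One bar of 9/8 = 36 thirty-second notes.
Each duration in thirty-second notes: eighth note = 4; thirty-second note = 1; quarter rest = 8; dotted eighth note = 6; quarter tied to eighth (quarter + eighth) = 12; eighth note = 4; eighth note = 4; quarter tied to eighth (quarter + eighth) = 12; a full eighth-note triplet (3 notes) (three triplet eighths span one quarter) = 8; thirty-second note = 1; quarter rest = 8.
Altogether 4 + 1 + 8 + 6 + 12 + 4 + 4 + 12 + 8 + 1 + 8 = 68.
68 ÷ 36 = 1 complete bar with 32 left over.

1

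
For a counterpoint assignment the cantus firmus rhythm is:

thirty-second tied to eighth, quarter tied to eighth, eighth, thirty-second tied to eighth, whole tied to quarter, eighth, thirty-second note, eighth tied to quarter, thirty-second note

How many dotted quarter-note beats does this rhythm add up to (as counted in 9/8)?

One dotted quarter-note beat = 12 thirty-second notes.
In thirty-second notes: thirty-second tied to eighth (thirty-second + eighth) = 5; quarter tied to eighth (quarter + eighth) = 12; eighth = 4; thirty-second tied to eighth (thirty-second + eighth) = 5; whole tied to quarter (whole + quarter) = 40; eighth = 4; thirty-second note = 1; eighth tied to quarter (eighth + quarter) = 12; thirty-second note = 1.
Total: 5 + 12 + 4 + 5 + 40 + 4 + 1 + 12 + 1 = 84.
84 ÷ 12 = 7 beats.

7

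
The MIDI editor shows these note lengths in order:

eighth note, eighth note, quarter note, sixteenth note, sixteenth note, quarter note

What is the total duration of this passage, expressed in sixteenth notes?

14

Express everything in sixteenth notes: eighth note = 2; eighth note = 2; quarter note = 4; sixteenth note = 1; sixteenth note = 1; quarter note = 4.
Adding: 2 + 2 + 4 + 1 + 1 + 4 = 14 sixteenth notes.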